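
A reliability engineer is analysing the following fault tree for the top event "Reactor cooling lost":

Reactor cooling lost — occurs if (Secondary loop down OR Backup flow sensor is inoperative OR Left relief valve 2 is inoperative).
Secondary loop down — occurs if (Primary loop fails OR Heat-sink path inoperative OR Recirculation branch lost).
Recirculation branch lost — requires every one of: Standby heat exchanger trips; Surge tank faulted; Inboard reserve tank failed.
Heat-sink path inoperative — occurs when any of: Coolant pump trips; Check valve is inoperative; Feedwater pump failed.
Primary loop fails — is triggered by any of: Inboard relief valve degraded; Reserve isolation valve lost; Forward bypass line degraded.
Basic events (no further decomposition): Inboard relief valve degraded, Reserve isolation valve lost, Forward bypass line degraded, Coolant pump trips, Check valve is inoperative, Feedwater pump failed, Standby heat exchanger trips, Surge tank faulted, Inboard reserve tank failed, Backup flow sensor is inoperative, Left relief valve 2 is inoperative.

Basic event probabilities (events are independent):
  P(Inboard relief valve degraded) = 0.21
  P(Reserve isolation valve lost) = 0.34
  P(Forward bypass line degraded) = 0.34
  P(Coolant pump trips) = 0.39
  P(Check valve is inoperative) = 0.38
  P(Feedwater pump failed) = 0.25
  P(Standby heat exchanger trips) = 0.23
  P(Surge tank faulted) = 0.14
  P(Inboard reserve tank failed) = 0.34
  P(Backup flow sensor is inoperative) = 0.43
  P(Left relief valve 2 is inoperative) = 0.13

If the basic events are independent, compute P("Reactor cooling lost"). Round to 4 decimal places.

0.9521

P(Primary loop fails) [OR] = 1 − (1−0.21) × (1−0.34) × (1−0.34) = 0.655876
P(Heat-sink path inoperative) [OR] = 1 − (1−0.39) × (1−0.38) × (1−0.25) = 0.716350
P(Recirculation branch lost) [AND] = 0.23 × 0.14 × 0.34 = 0.010948
P(Secondary loop down) [OR] = 1 − (1−0.655876) × (1−0.716350) × (1−0.010948) = 0.903458
P(Reactor cooling lost) [OR] = 1 − (1−0.903458) × (1−0.43) × (1−0.13) = 0.952125
Rounded to 4 decimal places: P(Reactor cooling lost) ≈ 0.9521.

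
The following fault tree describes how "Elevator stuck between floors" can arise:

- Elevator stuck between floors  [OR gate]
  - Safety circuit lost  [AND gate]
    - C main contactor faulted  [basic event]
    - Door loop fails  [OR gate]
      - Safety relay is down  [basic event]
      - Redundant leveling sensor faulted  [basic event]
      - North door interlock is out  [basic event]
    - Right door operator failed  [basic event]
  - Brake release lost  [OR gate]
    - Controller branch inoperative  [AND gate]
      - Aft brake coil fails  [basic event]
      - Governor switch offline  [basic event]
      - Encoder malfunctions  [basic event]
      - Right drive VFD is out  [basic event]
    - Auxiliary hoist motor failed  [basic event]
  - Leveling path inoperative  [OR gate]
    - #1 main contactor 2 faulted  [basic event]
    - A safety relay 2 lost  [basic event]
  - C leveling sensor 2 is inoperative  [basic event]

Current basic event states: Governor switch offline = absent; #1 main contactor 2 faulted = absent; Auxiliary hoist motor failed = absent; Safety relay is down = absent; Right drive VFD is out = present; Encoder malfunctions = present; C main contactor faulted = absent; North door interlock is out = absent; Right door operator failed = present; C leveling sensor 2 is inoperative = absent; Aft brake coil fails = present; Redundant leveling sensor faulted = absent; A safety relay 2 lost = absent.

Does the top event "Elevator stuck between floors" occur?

Door loop fails [OR]: Safety relay is down=not, Redundant leveling sensor faulted=not, North door interlock is out=not → no input occurs → does not occur.
Safety circuit lost [AND]: C main contactor faulted=not, Door loop fails=not, Right door operator failed=occurs → not all inputs occur → does not occur.
Controller branch inoperative [AND]: Aft brake coil fails=occurs, Governor switch offline=not, Encoder malfunctions=occurs, Right drive VFD is out=occurs → not all inputs occur → does not occur.
Brake release lost [OR]: Controller branch inoperative=not, Auxiliary hoist motor failed=not → no input occurs → does not occur.
Leveling path inoperative [OR]: #1 main contactor 2 faulted=not, A safety relay 2 lost=not → no input occurs → does not occur.
Elevator stuck between floors [OR]: Safety circuit lost=not, Brake release lost=not, Leveling path inoperative=not, C leveling sensor 2 is inoperative=not → no input occurs → does not occur.

No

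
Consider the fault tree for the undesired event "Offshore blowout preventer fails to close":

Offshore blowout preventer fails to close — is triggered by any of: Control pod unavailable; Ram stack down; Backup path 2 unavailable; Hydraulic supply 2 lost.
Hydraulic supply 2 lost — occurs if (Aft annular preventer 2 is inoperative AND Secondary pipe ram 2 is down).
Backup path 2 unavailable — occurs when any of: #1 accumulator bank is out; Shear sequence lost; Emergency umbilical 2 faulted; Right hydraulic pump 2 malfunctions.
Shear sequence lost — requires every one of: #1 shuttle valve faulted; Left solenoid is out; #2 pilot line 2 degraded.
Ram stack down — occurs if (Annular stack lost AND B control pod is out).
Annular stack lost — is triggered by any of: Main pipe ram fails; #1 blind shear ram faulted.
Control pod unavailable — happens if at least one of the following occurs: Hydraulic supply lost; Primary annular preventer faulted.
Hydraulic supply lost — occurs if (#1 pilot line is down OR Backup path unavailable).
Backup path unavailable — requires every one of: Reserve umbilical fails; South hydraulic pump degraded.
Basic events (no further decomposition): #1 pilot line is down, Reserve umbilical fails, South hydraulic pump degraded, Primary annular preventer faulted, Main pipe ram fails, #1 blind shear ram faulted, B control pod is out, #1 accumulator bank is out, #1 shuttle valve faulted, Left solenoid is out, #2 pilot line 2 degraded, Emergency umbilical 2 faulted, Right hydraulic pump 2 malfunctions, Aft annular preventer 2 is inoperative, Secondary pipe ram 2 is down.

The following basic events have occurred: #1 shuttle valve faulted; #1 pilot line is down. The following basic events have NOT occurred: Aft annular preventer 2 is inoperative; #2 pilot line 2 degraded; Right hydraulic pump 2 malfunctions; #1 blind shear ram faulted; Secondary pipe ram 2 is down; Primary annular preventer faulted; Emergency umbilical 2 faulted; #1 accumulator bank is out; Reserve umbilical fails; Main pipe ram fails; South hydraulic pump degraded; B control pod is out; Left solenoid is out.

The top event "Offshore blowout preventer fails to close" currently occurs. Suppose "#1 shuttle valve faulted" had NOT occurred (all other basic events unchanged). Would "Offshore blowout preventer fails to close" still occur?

Counterfactual: set "#1 shuttle valve faulted" to not occurred.
Backup path unavailable [AND]: Reserve umbilical fails=not, South hydraulic pump degraded=not → not all inputs occur → does not occur.
Hydraulic supply lost [OR]: #1 pilot line is down=occurs, Backup path unavailable=not → at least one input occurs → occurs.
Control pod unavailable [OR]: Hydraulic supply lost=occurs, Primary annular preventer faulted=not → at least one input occurs → occurs.
Annular stack lost [OR]: Main pipe ram fails=not, #1 blind shear ram faulted=not → no input occurs → does not occur.
Ram stack down [AND]: Annular stack lost=not, B control pod is out=not → not all inputs occur → does not occur.
Shear sequence lost [AND]: #1 shuttle valve faulted=not, Left solenoid is out=not, #2 pilot line 2 degraded=not → not all inputs occur → does not occur.
Backup path 2 unavailable [OR]: #1 accumulator bank is out=not, Shear sequence lost=not, Emergency umbilical 2 faulted=not, Right hydraulic pump 2 malfunctions=not → no input occurs → does not occur.
Hydraulic supply 2 lost [AND]: Aft annular preventer 2 is inoperative=not, Secondary pipe ram 2 is down=not → not all inputs occur → does not occur.
Offshore blowout preventer fails to close [OR]: Control pod unavailable=occurs, Ram stack down=not, Backup path 2 unavailable=not, Hydraulic supply 2 lost=not → at least one input occurs → occurs.

Yes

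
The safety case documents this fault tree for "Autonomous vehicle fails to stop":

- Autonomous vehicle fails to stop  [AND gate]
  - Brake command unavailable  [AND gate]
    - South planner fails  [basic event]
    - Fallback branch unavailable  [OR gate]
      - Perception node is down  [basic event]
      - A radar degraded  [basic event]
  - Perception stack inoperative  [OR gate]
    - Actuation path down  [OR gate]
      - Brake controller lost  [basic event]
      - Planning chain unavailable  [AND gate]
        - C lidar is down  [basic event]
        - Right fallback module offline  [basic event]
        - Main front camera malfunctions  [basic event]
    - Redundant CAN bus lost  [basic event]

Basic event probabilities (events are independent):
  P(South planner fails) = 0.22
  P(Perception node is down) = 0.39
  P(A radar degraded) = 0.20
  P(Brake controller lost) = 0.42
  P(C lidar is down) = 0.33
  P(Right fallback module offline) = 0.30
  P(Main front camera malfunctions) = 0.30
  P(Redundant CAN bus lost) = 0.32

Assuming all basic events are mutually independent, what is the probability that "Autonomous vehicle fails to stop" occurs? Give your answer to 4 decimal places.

0.0695

P(Fallback branch unavailable) [OR] = 1 − (1−0.39) × (1−0.20) = 0.512000
P(Brake command unavailable) [AND] = 0.22 × 0.512000 = 0.112640
P(Planning chain unavailable) [AND] = 0.33 × 0.30 × 0.30 = 0.029700
P(Actuation path down) [OR] = 1 − (1−0.42) × (1−0.029700) = 0.437226
P(Perception stack inoperative) [OR] = 1 − (1−0.437226) × (1−0.32) = 0.617314
P(Autonomous vehicle fails to stop) [AND] = 0.112640 × 0.617314 = 0.069534
Rounded to 4 decimal places: P(Autonomous vehicle fails to stop) ≈ 0.0695.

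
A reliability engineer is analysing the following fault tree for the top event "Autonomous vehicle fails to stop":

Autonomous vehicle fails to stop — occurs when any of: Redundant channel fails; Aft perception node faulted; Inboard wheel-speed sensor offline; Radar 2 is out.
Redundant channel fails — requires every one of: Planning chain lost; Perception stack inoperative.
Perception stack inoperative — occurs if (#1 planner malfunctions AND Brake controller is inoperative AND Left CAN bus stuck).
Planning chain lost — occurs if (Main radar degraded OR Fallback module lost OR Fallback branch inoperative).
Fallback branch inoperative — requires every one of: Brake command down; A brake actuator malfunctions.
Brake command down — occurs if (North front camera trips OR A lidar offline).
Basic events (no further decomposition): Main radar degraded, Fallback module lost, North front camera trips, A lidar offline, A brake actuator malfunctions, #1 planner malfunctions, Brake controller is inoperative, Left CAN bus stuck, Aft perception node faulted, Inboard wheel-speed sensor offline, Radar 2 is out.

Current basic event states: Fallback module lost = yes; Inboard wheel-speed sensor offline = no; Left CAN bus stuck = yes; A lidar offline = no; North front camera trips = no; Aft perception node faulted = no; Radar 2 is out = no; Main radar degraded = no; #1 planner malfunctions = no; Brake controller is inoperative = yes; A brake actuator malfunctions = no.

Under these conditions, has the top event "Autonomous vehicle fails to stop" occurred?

No

Brake command down [OR]: North front camera trips=not, A lidar offline=not → no input occurs → does not occur.
Fallback branch inoperative [AND]: Brake command down=not, A brake actuator malfunctions=not → not all inputs occur → does not occur.
Planning chain lost [OR]: Main radar degraded=not, Fallback module lost=occurs, Fallback branch inoperative=not → at least one input occurs → occurs.
Perception stack inoperative [AND]: #1 planner malfunctions=not, Brake controller is inoperative=occurs, Left CAN bus stuck=occurs → not all inputs occur → does not occur.
Redundant channel fails [AND]: Planning chain lost=occurs, Perception stack inoperative=not → not all inputs occur → does not occur.
Autonomous vehicle fails to stop [OR]: Redundant channel fails=not, Aft perception node faulted=not, Inboard wheel-speed sensor offline=not, Radar 2 is out=not → no input occurs → does not occur.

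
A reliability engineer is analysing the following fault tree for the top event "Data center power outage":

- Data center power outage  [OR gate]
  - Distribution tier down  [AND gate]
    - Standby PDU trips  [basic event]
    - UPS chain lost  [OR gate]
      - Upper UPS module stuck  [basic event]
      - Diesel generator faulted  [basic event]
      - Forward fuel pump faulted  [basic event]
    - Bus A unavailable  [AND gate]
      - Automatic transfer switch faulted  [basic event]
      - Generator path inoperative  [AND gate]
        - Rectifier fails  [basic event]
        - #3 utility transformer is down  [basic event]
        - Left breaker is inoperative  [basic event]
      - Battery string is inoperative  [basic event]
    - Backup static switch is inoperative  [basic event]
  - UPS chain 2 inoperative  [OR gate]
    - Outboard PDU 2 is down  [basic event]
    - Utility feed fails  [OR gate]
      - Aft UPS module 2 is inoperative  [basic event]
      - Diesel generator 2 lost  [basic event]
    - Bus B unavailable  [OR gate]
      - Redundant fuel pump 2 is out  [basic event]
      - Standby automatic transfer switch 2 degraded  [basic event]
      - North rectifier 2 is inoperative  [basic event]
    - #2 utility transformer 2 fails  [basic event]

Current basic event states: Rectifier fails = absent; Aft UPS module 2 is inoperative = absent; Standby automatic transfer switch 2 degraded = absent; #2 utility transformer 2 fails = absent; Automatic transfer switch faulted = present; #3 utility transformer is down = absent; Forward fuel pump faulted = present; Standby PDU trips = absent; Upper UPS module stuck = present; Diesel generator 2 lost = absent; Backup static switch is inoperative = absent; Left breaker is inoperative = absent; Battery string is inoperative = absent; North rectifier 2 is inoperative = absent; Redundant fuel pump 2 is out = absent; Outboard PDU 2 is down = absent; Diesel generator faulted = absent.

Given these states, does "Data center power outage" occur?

No

UPS chain lost [OR]: Upper UPS module stuck=occurs, Diesel generator faulted=not, Forward fuel pump faulted=occurs → at least one input occurs → occurs.
Generator path inoperative [AND]: Rectifier fails=not, #3 utility transformer is down=not, Left breaker is inoperative=not → not all inputs occur → does not occur.
Bus A unavailable [AND]: Automatic transfer switch faulted=occurs, Generator path inoperative=not, Battery string is inoperative=not → not all inputs occur → does not occur.
Distribution tier down [AND]: Standby PDU trips=not, UPS chain lost=occurs, Bus A unavailable=not, Backup static switch is inoperative=not → not all inputs occur → does not occur.
Utility feed fails [OR]: Aft UPS module 2 is inoperative=not, Diesel generator 2 lost=not → no input occurs → does not occur.
Bus B unavailable [OR]: Redundant fuel pump 2 is out=not, Standby automatic transfer switch 2 degraded=not, North rectifier 2 is inoperative=not → no input occurs → does not occur.
UPS chain 2 inoperative [OR]: Outboard PDU 2 is down=not, Utility feed fails=not, Bus B unavailable=not, #2 utility transformer 2 fails=not → no input occurs → does not occur.
Data center power outage [OR]: Distribution tier down=not, UPS chain 2 inoperative=not → no input occurs → does not occur.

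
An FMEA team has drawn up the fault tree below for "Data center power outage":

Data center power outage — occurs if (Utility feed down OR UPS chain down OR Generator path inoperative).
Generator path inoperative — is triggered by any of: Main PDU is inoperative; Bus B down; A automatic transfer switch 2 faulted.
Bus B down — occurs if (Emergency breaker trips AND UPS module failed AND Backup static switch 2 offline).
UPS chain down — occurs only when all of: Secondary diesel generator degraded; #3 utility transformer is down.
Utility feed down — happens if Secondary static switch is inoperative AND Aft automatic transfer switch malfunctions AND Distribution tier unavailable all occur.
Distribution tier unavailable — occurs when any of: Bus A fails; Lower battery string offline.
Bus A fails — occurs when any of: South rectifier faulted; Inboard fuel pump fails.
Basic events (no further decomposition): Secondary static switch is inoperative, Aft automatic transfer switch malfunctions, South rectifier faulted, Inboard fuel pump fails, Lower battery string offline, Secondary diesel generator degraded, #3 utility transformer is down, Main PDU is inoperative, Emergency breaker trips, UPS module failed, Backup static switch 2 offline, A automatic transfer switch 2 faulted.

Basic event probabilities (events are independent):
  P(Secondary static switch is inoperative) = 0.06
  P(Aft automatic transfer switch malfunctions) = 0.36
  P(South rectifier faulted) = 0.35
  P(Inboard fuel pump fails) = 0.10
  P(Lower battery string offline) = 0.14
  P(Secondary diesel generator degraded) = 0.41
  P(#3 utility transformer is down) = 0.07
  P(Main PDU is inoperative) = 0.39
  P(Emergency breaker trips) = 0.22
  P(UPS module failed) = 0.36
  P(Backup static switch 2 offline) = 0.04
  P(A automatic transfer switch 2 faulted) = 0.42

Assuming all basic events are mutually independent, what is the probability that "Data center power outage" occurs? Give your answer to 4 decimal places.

0.6611

P(Bus A fails) [OR] = 1 − (1−0.35) × (1−0.10) = 0.415000
P(Distribution tier unavailable) [OR] = 1 − (1−0.415000) × (1−0.14) = 0.496900
P(Utility feed down) [AND] = 0.06 × 0.36 × 0.496900 = 0.010733
P(UPS chain down) [AND] = 0.41 × 0.07 = 0.028700
P(Bus B down) [AND] = 0.22 × 0.36 × 0.04 = 0.003168
P(Generator path inoperative) [OR] = 1 − (1−0.39) × (1−0.003168) × (1−0.42) = 0.647321
P(Data center power outage) [OR] = 1 − (1−0.010733) × (1−0.028700) × (1−0.647321) = 0.661120
Rounded to 4 decimal places: P(Data center power outage) ≈ 0.6611.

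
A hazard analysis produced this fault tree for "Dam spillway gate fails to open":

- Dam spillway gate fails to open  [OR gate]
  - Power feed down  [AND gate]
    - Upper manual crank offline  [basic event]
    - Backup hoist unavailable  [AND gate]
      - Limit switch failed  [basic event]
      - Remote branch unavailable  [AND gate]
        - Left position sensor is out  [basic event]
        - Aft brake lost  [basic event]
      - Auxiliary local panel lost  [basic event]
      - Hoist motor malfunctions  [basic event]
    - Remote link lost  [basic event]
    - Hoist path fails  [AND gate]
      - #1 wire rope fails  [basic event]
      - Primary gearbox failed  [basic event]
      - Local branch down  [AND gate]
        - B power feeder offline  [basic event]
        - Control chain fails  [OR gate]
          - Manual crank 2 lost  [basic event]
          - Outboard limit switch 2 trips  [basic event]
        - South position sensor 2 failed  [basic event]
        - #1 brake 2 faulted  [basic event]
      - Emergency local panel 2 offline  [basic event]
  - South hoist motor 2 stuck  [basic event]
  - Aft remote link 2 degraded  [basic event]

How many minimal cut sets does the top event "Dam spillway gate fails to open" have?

4

Remote branch unavailable [AND]: one cut set from each child combined → 1 × 1 = 1 cut set(s).
Backup hoist unavailable [AND]: one cut set from each child combined → 1 × 1 × 1 × 1 = 1 cut set(s).
Control chain fails [OR]: union of children's cut sets → 2 cut set(s).
Local branch down [AND]: one cut set from each child combined → 1 × 2 × 1 × 1 = 2 cut set(s).
Hoist path fails [AND]: one cut set from each child combined → 1 × 1 × 2 × 1 = 2 cut set(s).
Power feed down [AND]: one cut set from each child combined → 1 × 1 × 1 × 2 = 2 cut set(s).
Dam spillway gate fails to open [OR]: union of children's cut sets → 4 cut set(s).
Minimal cut sets: {#1 brake 2 faulted, #1 wire rope fails, Aft brake lost, Auxiliary local panel lost, B power feeder offline, Emergency local panel 2 offline, Hoist motor malfunctions, Left position sensor is out, Limit switch failed, Manual crank 2 lost, Primary gearbox failed, Remote link lost, South position sensor 2 failed, Upper manual crank offline}; {#1 brake 2 faulted, #1 wire rope fails, Aft brake lost, Auxiliary local panel lost, B power feeder offline, Emergency local panel 2 offline, Hoist motor malfunctions, Left position sensor is out, Limit switch failed, Outboard limit switch 2 trips, Primary gearbox failed, Remote link lost, South position sensor 2 failed, Upper manual crank offline}; {South hoist motor 2 stuck}; {Aft remote link 2 degraded}.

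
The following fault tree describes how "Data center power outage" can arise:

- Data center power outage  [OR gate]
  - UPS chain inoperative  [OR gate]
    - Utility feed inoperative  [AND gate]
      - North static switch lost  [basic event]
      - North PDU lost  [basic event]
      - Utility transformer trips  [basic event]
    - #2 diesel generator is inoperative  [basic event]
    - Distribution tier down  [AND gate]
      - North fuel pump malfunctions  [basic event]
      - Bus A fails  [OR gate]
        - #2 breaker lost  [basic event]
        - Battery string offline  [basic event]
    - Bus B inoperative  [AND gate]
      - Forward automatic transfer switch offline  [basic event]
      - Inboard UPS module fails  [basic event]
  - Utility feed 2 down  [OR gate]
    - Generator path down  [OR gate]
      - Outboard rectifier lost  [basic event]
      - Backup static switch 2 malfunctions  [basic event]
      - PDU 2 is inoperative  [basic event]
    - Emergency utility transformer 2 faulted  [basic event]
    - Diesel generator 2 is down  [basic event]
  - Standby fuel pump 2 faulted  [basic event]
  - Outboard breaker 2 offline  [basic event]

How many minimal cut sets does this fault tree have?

12

Utility feed inoperative [AND]: one cut set from each child combined → 1 × 1 × 1 = 1 cut set(s).
Bus A fails [OR]: union of children's cut sets → 2 cut set(s).
Distribution tier down [AND]: one cut set from each child combined → 1 × 2 = 2 cut set(s).
Bus B inoperative [AND]: one cut set from each child combined → 1 × 1 = 1 cut set(s).
UPS chain inoperative [OR]: union of children's cut sets → 5 cut set(s).
Generator path down [OR]: union of children's cut sets → 3 cut set(s).
Utility feed 2 down [OR]: union of children's cut sets → 5 cut set(s).
Data center power outage [OR]: union of children's cut sets → 12 cut set(s).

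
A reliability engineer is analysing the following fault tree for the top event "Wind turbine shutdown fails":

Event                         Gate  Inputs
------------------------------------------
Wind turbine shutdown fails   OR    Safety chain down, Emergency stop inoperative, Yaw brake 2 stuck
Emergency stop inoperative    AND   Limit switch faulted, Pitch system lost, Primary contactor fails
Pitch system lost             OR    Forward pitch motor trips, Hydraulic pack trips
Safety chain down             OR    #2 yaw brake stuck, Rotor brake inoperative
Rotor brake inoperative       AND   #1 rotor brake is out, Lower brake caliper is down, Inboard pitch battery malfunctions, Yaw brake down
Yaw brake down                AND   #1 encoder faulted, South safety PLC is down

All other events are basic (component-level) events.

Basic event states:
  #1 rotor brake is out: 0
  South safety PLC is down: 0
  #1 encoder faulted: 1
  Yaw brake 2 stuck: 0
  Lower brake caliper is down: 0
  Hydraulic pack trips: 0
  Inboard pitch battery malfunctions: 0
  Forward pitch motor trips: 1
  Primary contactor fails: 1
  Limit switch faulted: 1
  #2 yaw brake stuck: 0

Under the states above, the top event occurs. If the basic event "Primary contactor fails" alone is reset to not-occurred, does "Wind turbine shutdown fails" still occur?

Counterfactual: set "Primary contactor fails" to not occurred.
Yaw brake down [AND]: #1 encoder faulted=occurs, South safety PLC is down=not → not all inputs occur → does not occur.
Rotor brake inoperative [AND]: #1 rotor brake is out=not, Lower brake caliper is down=not, Inboard pitch battery malfunctions=not, Yaw brake down=not → not all inputs occur → does not occur.
Safety chain down [OR]: #2 yaw brake stuck=not, Rotor brake inoperative=not → no input occurs → does not occur.
Pitch system lost [OR]: Forward pitch motor trips=occurs, Hydraulic pack trips=not → at least one input occurs → occurs.
Emergency stop inoperative [AND]: Limit switch faulted=occurs, Pitch system lost=occurs, Primary contactor fails=not → not all inputs occur → does not occur.
Wind turbine shutdown fails [OR]: Safety chain down=not, Emergency stop inoperative=not, Yaw brake 2 stuck=not → no input occurs → does not occur.

No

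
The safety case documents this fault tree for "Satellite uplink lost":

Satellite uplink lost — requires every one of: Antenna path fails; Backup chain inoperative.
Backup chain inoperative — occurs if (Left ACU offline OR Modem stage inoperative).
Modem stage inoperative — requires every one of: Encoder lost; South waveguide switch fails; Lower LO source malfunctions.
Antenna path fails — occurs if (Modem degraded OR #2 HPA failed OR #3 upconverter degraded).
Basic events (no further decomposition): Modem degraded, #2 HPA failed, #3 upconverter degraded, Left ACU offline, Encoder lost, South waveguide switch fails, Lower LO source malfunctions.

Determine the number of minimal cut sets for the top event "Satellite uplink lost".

6

Antenna path fails [OR]: union of children's cut sets → 3 cut set(s).
Modem stage inoperative [AND]: one cut set from each child combined → 1 × 1 × 1 = 1 cut set(s).
Backup chain inoperative [OR]: union of children's cut sets → 2 cut set(s).
Satellite uplink lost [AND]: one cut set from each child combined → 3 × 2 = 6 cut set(s).
Minimal cut sets: {Left ACU offline, Modem degraded}; {Encoder lost, Lower LO source malfunctions, Modem degraded, South waveguide switch fails}; {#2 HPA failed, Left ACU offline}; {#2 HPA failed, Encoder lost, Lower LO source malfunctions, South waveguide switch fails}; {#3 upconverter degraded, Left ACU offline}; {#3 upconverter degraded, Encoder lost, Lower LO source malfunctions, South waveguide switch fails}.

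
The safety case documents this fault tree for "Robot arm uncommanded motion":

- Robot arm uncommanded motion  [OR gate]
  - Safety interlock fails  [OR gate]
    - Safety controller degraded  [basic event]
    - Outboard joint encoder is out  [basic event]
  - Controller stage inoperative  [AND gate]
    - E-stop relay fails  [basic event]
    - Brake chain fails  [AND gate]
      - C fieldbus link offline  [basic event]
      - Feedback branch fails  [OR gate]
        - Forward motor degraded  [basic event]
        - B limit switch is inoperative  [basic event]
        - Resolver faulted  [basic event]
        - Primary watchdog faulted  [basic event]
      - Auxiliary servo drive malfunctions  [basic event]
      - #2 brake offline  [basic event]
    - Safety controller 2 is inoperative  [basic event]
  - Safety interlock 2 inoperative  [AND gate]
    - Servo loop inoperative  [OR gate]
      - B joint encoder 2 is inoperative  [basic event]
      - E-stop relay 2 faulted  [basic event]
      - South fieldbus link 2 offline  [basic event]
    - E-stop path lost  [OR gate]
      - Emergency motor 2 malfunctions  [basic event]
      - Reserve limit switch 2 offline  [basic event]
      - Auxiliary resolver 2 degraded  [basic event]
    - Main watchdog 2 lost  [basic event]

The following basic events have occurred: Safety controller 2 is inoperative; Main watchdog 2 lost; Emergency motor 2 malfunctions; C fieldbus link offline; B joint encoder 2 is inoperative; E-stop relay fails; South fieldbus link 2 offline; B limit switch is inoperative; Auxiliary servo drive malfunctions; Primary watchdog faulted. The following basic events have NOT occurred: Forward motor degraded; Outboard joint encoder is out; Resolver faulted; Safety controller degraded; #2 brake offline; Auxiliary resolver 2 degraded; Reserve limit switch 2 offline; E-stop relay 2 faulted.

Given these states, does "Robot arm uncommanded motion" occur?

Yes

Safety interlock fails [OR]: Safety controller degraded=not, Outboard joint encoder is out=not → no input occurs → does not occur.
Feedback branch fails [OR]: Forward motor degraded=not, B limit switch is inoperative=occurs, Resolver faulted=not, Primary watchdog faulted=occurs → at least one input occurs → occurs.
Brake chain fails [AND]: C fieldbus link offline=occurs, Feedback branch fails=occurs, Auxiliary servo drive malfunctions=occurs, #2 brake offline=not → not all inputs occur → does not occur.
Controller stage inoperative [AND]: E-stop relay fails=occurs, Brake chain fails=not, Safety controller 2 is inoperative=occurs → not all inputs occur → does not occur.
Servo loop inoperative [OR]: B joint encoder 2 is inoperative=occurs, E-stop relay 2 faulted=not, South fieldbus link 2 offline=occurs → at least one input occurs → occurs.
E-stop path lost [OR]: Emergency motor 2 malfunctions=occurs, Reserve limit switch 2 offline=not, Auxiliary resolver 2 degraded=not → at least one input occurs → occurs.
Safety interlock 2 inoperative [AND]: Servo loop inoperative=occurs, E-stop path lost=occurs, Main watchdog 2 lost=occurs → all inputs occur → occurs.
Robot arm uncommanded motion [OR]: Safety interlock fails=not, Controller stage inoperative=not, Safety interlock 2 inoperative=occurs → at least one input occurs → occurs.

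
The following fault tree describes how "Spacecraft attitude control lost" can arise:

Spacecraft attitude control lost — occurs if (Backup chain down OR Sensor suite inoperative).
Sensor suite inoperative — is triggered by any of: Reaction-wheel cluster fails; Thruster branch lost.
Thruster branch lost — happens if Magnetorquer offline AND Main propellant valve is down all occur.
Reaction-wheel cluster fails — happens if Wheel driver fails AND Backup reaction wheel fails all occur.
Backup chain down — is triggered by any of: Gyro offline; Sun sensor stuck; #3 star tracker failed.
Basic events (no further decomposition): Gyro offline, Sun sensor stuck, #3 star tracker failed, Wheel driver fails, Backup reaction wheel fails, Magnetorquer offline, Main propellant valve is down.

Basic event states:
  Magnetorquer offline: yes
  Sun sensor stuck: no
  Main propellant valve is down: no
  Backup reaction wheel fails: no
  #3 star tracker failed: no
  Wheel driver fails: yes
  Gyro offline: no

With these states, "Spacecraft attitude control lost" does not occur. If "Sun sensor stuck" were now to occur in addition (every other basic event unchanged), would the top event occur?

Yes

Counterfactual: set "Sun sensor stuck" to occurred.
Backup chain down [OR]: Gyro offline=not, Sun sensor stuck=occurs, #3 star tracker failed=not → at least one input occurs → occurs.
Reaction-wheel cluster fails [AND]: Wheel driver fails=occurs, Backup reaction wheel fails=not → not all inputs occur → does not occur.
Thruster branch lost [AND]: Magnetorquer offline=occurs, Main propellant valve is down=not → not all inputs occur → does not occur.
Sensor suite inoperative [OR]: Reaction-wheel cluster fails=not, Thruster branch lost=not → no input occurs → does not occur.
Spacecraft attitude control lost [OR]: Backup chain down=occurs, Sensor suite inoperative=not → at least one input occurs → occurs.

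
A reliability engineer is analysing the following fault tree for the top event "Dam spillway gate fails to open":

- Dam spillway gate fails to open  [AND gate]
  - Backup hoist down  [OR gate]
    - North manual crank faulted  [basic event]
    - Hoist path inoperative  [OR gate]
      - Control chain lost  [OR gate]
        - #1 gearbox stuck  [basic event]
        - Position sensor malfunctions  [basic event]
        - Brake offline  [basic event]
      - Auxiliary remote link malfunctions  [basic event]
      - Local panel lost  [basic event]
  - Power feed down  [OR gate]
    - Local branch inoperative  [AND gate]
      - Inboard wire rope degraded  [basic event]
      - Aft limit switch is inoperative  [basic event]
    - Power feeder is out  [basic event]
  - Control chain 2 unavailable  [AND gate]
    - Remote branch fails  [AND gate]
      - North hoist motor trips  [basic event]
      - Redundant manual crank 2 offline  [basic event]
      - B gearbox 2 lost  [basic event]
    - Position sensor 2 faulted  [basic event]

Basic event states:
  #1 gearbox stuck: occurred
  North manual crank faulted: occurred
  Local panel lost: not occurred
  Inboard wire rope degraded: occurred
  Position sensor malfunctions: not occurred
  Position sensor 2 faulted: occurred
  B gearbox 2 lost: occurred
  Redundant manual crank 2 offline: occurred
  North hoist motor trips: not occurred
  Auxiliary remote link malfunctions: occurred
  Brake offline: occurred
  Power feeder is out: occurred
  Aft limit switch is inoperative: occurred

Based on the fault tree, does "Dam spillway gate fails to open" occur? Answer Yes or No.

Control chain lost [OR]: #1 gearbox stuck=occurs, Position sensor malfunctions=not, Brake offline=occurs → at least one input occurs → occurs.
Hoist path inoperative [OR]: Control chain lost=occurs, Auxiliary remote link malfunctions=occurs, Local panel lost=not → at least one input occurs → occurs.
Backup hoist down [OR]: North manual crank faulted=occurs, Hoist path inoperative=occurs → at least one input occurs → occurs.
Local branch inoperative [AND]: Inboard wire rope degraded=occurs, Aft limit switch is inoperative=occurs → all inputs occur → occurs.
Power feed down [OR]: Local branch inoperative=occurs, Power feeder is out=occurs → at least one input occurs → occurs.
Remote branch fails [AND]: North hoist motor trips=not, Redundant manual crank 2 offline=occurs, B gearbox 2 lost=occurs → not all inputs occur → does not occur.
Control chain 2 unavailable [AND]: Remote branch fails=not, Position sensor 2 faulted=occurs → not all inputs occur → does not occur.
Dam spillway gate fails to open [AND]: Backup hoist down=occurs, Power feed down=occurs, Control chain 2 unavailable=not → not all inputs occur → does not occur.

No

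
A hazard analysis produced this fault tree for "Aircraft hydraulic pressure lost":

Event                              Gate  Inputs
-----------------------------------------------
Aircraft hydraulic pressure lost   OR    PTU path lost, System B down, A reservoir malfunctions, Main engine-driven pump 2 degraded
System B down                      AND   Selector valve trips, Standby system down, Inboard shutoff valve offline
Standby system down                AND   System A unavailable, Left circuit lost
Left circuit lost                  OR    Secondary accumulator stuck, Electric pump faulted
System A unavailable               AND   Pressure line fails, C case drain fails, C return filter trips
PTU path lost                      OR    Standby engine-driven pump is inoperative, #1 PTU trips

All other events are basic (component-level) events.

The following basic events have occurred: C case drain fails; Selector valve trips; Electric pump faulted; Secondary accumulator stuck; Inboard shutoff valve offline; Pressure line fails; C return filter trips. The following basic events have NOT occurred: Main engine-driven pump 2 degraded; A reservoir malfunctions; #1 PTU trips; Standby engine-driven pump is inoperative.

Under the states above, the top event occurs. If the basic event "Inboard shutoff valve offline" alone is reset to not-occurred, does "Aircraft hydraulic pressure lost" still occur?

No

Counterfactual: set "Inboard shutoff valve offline" to not occurred.
PTU path lost [OR]: Standby engine-driven pump is inoperative=not, #1 PTU trips=not → no input occurs → does not occur.
System A unavailable [AND]: Pressure line fails=occurs, C case drain fails=occurs, C return filter trips=occurs → all inputs occur → occurs.
Left circuit lost [OR]: Secondary accumulator stuck=occurs, Electric pump faulted=occurs → at least one input occurs → occurs.
Standby system down [AND]: System A unavailable=occurs, Left circuit lost=occurs → all inputs occur → occurs.
System B down [AND]: Selector valve trips=occurs, Standby system down=occurs, Inboard shutoff valve offline=not → not all inputs occur → does not occur.
Aircraft hydraulic pressure lost [OR]: PTU path lost=not, System B down=not, A reservoir malfunctions=not, Main engine-driven pump 2 degraded=not → no input occurs → does not occur.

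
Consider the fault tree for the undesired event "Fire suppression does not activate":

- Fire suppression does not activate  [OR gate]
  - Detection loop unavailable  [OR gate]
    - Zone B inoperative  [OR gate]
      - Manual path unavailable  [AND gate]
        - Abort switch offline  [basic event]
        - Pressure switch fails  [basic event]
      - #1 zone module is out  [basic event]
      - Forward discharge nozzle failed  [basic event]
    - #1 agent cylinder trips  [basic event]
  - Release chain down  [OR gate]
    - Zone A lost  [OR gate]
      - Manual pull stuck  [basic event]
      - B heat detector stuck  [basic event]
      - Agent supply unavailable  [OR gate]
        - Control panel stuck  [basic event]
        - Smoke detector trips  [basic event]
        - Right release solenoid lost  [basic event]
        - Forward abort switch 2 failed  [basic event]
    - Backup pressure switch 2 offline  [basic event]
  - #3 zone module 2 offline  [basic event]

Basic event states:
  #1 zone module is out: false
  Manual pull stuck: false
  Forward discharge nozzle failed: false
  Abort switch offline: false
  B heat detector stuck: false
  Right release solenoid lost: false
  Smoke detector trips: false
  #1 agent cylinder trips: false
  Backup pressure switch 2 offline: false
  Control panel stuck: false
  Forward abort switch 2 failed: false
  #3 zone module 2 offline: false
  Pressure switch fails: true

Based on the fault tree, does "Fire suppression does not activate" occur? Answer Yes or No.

Manual path unavailable [AND]: Abort switch offline=not, Pressure switch fails=occurs → not all inputs occur → does not occur.
Zone B inoperative [OR]: Manual path unavailable=not, #1 zone module is out=not, Forward discharge nozzle failed=not → no input occurs → does not occur.
Detection loop unavailable [OR]: Zone B inoperative=not, #1 agent cylinder trips=not → no input occurs → does not occur.
Agent supply unavailable [OR]: Control panel stuck=not, Smoke detector trips=not, Right release solenoid lost=not, Forward abort switch 2 failed=not → no input occurs → does not occur.
Zone A lost [OR]: Manual pull stuck=not, B heat detector stuck=not, Agent supply unavailable=not → no input occurs → does not occur.
Release chain down [OR]: Zone A lost=not, Backup pressure switch 2 offline=not → no input occurs → does not occur.
Fire suppression does not activate [OR]: Detection loop unavailable=not, Release chain down=not, #3 zone module 2 offline=not → no input occurs → does not occur.

No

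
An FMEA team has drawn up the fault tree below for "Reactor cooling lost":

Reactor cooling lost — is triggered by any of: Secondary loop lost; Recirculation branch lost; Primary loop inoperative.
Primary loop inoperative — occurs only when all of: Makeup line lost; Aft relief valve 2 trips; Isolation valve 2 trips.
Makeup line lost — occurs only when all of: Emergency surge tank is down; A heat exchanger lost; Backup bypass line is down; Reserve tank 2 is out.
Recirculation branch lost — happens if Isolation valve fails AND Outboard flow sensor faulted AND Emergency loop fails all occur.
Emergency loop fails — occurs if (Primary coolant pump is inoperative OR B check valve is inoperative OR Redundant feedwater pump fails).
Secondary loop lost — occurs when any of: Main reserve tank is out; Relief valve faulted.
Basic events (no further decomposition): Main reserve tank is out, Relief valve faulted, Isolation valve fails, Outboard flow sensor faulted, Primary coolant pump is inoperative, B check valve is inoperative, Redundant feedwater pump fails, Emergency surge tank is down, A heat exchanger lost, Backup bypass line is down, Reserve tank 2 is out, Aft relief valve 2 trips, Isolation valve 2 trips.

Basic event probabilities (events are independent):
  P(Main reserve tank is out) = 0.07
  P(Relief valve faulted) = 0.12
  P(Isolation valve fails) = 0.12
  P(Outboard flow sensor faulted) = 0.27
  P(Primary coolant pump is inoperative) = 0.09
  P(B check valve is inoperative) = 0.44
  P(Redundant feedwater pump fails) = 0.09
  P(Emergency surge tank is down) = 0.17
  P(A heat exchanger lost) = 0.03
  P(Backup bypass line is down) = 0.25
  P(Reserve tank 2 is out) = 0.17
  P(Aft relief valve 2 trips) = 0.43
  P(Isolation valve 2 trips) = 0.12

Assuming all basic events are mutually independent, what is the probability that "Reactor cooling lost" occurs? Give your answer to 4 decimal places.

P(Secondary loop lost) [OR] = 1 − (1−0.07) × (1−0.12) = 0.181600
P(Emergency loop fails) [OR] = 1 − (1−0.09) × (1−0.44) × (1−0.09) = 0.536264
P(Recirculation branch lost) [AND] = 0.12 × 0.27 × 0.536264 = 0.017375
P(Makeup line lost) [AND] = 0.17 × 0.03 × 0.25 × 0.17 = 0.000217
P(Primary loop inoperative) [AND] = 0.000217 × 0.43 × 0.12 = 0.000011
P(Reactor cooling lost) [OR] = 1 − (1−0.181600) × (1−0.017375) × (1−0.000011) = 0.195829
Rounded to 4 decimal places: P(Reactor cooling lost) ≈ 0.1958.

0.1958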